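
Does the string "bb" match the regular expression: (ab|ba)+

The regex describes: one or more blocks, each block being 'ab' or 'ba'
No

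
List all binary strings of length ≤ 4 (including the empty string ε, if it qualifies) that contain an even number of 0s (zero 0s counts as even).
Checking every binary string of length 0 to 4:
  Length 0: accepted: ε | rejected: (none)
  Length 1: accepted: 1 | rejected: 0
  Length 2: accepted: 00, 11 | rejected: 01, 10
  Length 3: accepted: 001, 010, 100, 111 | rejected: 000, 011, 101, 110
  Length 4: accepted: 0000, 0011, 0101, 0110, 1001, 1010, 1100, 1111 | rejected: 0001, 0010, 0100, 0111, 1000, 1011, 1101, 1110
Total: 16 string(s).

Final answer: ε, 1, 00, 11, 001, 010, 100, 111, 0000, 0011, 0101, 0110, 1001, 1010, 1100, 1111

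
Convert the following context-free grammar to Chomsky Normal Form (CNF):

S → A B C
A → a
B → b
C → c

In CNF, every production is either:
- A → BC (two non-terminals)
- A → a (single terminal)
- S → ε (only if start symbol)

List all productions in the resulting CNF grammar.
The grammar has no ε-productions or unit productions to eliminate.
A → a is already in CNF (single terminal) – keep it.
B → b is already in CNF (single terminal) – keep it.
C → c is already in CNF (single terminal) – keep it.
S → A B C has 3 symbols on the right: break it into binary productions S → A X0, X0 → B C.
Resulting CNF grammar (5 productions): A → a; B → b; C → c; S → A X0; X0 → B C

Final answer: A → a; B → b; C → c; S → A X0; X0 → B C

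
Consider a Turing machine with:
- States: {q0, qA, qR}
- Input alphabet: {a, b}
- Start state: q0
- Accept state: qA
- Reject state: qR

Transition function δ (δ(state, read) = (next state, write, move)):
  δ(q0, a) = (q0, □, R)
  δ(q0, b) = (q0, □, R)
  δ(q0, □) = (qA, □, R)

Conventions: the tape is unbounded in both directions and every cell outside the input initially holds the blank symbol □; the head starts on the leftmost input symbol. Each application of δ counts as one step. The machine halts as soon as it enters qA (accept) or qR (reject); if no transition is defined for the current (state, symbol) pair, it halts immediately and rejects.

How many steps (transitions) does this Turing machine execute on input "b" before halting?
Step 0: [q0]b (head at position 0)
Step 1: δ(q0, b) = (q0, □, R)  ⊢  □[q0]□ (head at position 1)
Step 2: δ(q0, □) = (qA, □, R)  ⊢  □□[qA]□ (head at position 2)
The machine is in qA, so it halts and accepts.
Number of transitions executed: 2.

Final answer: 2 steps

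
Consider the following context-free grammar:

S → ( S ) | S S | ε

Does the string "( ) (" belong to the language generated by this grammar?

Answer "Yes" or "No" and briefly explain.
Each production adds parentheses only in matched pairs (S → ( S )) or none at all, so every derived string has equally many '(' and ')'. The string ( ) ( has two '(' and one ')', so it cannot be derived.

Final answer: No - no valid derivation exists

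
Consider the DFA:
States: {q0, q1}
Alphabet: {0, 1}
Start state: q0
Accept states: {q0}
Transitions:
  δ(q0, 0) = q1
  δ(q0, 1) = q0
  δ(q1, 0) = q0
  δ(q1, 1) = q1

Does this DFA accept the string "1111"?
Processing string "1111":
  q0 --1--> q0
  q0 --1--> q0
  q0 --1--> q0
  q0 --1--> q0
Final state: q0
Accept states: {q0}
q0 is an accept state, so the string is accepted.

Final answer: Yes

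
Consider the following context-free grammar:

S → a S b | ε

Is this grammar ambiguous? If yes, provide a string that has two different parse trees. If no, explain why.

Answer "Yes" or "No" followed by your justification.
At every step exactly one production applies: if the remaining string to generate is non-empty it starts with a and ends with b, forcing S → a S b; if it is empty, S → ε is forced. Hence each string a^n b^n has exactly one derivation (S → a S b applied n times, then S → ε) and one parse tree.

Final answer: No - the grammar is unambiguous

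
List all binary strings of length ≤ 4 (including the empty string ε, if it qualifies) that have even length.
Checking every binary string of length 0 to 4:
  Length 0: accepted: ε | rejected: (none)
  Length 1: accepted: (none) | rejected: 0, 1
  Length 2: accepted: 00, 01, 10, 11 | rejected: (none)
  Length 3: accepted: (none) | rejected: 000, 001, 010, 011, 100, 101, 110, 111
  Length 4: accepted: 0000, 0001, 0010, 0011, 0100, 0101, 0110, 0111, 1000, 1001, 1010, 1011, 1100, 1101, 1110, 1111 | rejected: (none)
Total: 21 string(s).

Final answer: ε, 00, 01, 10, 11, 0000, 0001, 0010, 0011, 0100, 0101, 0110, 0111, 1000, 1001, 1010, 1011, 1100, 1101, 1110, 1111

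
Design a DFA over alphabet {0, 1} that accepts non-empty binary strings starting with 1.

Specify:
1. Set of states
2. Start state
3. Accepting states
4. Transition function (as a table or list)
One valid DFA (any DFA recognizing the same language is acceptable):
States: {q0, q1, q2}
Start: q0
Accepting: {q1}
Transitions (accepting states marked with *):
State | 0 | 1 | Accepting
-------------------------
q0    | q2 | q1 |  
q1    | q1 | q1 | *
q2    | q2 | q2 |  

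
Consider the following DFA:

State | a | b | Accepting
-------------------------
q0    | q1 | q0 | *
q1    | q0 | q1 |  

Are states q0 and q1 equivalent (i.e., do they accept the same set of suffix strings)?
Try the suffix ε (the empty string).
From q0: q0 — accepting.
From q1: q1 — not accepting.
The two states disagree on this suffix, so they are not equivalent.

Final answer: No. Distinguishing string: ε (the empty string) - accepted from q0 but not from q1.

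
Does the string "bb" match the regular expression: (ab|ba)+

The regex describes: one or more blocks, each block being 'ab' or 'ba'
No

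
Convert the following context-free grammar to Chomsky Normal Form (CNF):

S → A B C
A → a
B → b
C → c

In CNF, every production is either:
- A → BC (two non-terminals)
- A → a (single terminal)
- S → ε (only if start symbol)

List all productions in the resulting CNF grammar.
The grammar has no ε-productions or unit productions to eliminate.
A → a is already in CNF (single terminal) – keep it.
B → b is already in CNF (single terminal) – keep it.
C → c is already in CNF (single terminal) – keep it.
S → A B C has 3 symbols on the right: break it into binary productions S → A X0, X0 → B C.
Resulting CNF grammar (5 productions): A → a; B → b; C → c; S → A X0; X0 → B C

Final answer: A → a; B → b; C → c; S → A X0; X0 → B C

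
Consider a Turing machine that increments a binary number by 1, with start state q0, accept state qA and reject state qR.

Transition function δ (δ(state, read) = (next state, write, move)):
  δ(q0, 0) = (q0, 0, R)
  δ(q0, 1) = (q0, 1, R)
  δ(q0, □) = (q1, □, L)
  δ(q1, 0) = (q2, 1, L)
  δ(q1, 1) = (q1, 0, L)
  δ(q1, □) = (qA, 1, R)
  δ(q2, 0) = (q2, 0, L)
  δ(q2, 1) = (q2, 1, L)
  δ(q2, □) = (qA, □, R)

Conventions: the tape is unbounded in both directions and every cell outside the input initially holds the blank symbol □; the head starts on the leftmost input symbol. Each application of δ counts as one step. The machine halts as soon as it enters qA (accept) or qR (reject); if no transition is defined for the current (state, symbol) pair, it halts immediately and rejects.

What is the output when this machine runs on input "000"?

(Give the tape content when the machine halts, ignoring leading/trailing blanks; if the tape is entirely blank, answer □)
Step 0: [q0]000 (head at position 0)
Step 1: δ(q0, 0) = (q0, 0, R)  ⊢  0[q0]00 (head at position 1)
Step 2: δ(q0, 0) = (q0, 0, R)  ⊢  00[q0]0 (head at position 2)
Step 3: δ(q0, 0) = (q0, 0, R)  ⊢  000[q0]□ (head at position 3)
Step 4: δ(q0, □) = (q1, □, L)  ⊢  00[q1]0□ (head at position 2)
Step 5: δ(q1, 0) = (q2, 1, L)  ⊢  0[q2]01□ (head at position 1)
Step 6: δ(q2, 0) = (q2, 0, L)  ⊢  [q2]001□ (head at position 0)
Step 7: δ(q2, 0) = (q2, 0, L)  ⊢  [q2]□001□ (head at position -1)
Step 8: δ(q2, □) = (qA, □, R)  ⊢  □[qA]001□ (head at position 0)
The machine is in qA, so it halts and accepts.
Tape content when halted (ignoring surrounding blanks): 001

Final answer: Output: 001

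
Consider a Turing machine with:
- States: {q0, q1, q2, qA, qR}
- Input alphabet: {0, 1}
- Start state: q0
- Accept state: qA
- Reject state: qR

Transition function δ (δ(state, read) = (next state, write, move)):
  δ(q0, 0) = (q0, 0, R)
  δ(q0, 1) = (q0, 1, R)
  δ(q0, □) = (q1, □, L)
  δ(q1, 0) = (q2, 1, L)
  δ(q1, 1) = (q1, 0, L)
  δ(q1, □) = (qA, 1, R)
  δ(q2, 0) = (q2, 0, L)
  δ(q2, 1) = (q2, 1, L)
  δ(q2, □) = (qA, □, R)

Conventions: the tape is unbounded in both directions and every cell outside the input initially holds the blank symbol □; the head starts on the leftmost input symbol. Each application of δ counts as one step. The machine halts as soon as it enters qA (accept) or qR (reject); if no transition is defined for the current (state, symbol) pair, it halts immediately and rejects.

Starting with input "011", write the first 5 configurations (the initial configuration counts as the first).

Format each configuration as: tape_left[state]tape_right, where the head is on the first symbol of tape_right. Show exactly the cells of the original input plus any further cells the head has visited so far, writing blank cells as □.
Step 0: [q0]011 (head at position 0)
Step 1: δ(q0, 0) = (q0, 0, R)  ⊢  0[q0]11 (head at position 1)
Step 2: δ(q0, 1) = (q0, 1, R)  ⊢  01[q0]1 (head at position 2)
Step 3: δ(q0, 1) = (q0, 1, R)  ⊢  011[q0]□ (head at position 3)
Step 4: δ(q0, □) = (q1, □, L)  ⊢  01[q1]1□ (head at position 2)

Final answer: [q0]011 ⊢ 0[q0]11 ⊢ 01[q0]1 ⊢ 011[q0]□ ⊢ 01[q1]1□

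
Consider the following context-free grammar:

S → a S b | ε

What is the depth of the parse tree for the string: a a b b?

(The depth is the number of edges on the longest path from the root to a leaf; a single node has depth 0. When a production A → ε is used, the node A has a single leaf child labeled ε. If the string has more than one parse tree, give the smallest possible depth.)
The only parse tree applies S → a S b 2 times (once per matching a…b pair) and then S → ε.
The S nodes sit at depths 0, 1, …, 2; the innermost S (depth 2) has the single child ε at depth 3.
The terminal leaves a, b are at depths 1..2, so the longest root-to-leaf path is S → S → … → S → ε with 3 edges.
Depth = 3.

Final answer: 3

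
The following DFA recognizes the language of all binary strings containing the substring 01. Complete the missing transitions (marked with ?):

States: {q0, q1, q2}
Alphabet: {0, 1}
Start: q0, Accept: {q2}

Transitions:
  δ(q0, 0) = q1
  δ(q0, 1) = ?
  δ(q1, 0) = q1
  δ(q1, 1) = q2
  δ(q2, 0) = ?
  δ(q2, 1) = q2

What each state remembers (consistent with the given transitions and accept states):
  q0: 01 not seen yet and the last symbol was not 0
  q1: 01 not seen yet and the last symbol was 0
  q2: the substring 01 has already been seen
Filling in the missing entries:
  δ(q0, 1): in q0 (01 not seen yet and the last symbol was not 0), after reading 1 we have: 01 not seen yet and the last symbol was not 0 → q0
  δ(q2, 0): in q2 (the substring 01 has already been seen), after reading 0 we have: the substring 01 has already been seen → q2

Final answer: δ(q0, 1) = q0; δ(q2, 0) = q2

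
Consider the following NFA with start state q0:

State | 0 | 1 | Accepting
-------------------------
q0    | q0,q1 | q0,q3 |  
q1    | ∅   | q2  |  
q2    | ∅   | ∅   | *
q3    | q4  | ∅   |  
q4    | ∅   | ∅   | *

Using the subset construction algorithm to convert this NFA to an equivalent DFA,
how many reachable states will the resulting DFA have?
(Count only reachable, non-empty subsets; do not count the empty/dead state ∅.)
Start subset: {q0}
{q0}: on 0 → {q0, q1}, on 1 → {q0, q3}
{q0, q1}: on 0 → {q0, q1}, on 1 → {q0, q2, q3}
{q0, q3}: on 0 → {q0, q1, q4}, on 1 → {q0, q3}
{q0, q2, q3}: on 0 → {q0, q1, q4}, on 1 → {q0, q3}
{q0, q1, q4}: on 0 → {q0, q1}, on 1 → {q0, q2, q3}
Reachable non-empty subsets: {q0}, {q0, q1}, {q0, q3}, {q0, q2, q3}, {q0, q1, q4} — 5 in total.

Final answer: 5 states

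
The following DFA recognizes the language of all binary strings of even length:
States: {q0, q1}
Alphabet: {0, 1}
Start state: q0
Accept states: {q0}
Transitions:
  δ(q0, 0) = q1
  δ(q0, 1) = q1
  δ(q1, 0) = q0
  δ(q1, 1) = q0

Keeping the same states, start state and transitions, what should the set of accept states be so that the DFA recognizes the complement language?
The DFA is complete (every state has a transition on every symbol), so the complement
is recognized by the same DFA with accepting and non-accepting states swapped.
Original accept states: {q0}
Complement accept states = All states - Original accept states
= {q0, q1} - {q0}
= {q1}
Complement language: strings of ODD length

Final answer: {q1}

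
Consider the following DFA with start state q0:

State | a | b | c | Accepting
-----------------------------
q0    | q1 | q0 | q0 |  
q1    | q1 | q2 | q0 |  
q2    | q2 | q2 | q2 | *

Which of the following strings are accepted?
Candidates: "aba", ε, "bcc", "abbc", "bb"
"aba": q0 → q1 → q2 → q2; q2 is accepting → accepted
ε: q0; q0 is not accepting → rejected
"bcc": q0 → q0 → q0 → q0; q0 is not accepting → rejected
"abbc": q0 → q1 → q2 → q2 → q2; q2 is accepting → accepted
"bb": q0 → q0 → q0; q0 is not accepting → rejected

Final answer: "aba", "abbc"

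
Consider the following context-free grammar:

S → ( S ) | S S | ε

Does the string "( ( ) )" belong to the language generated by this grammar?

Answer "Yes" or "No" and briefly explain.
A derivation exists: S ⇒ ( S ) ⇒ ( ( S ) ) ⇒ ( ( ) ) (using S → ( S ) twice, then S → ε).

Final answer: Yes - a valid derivation exists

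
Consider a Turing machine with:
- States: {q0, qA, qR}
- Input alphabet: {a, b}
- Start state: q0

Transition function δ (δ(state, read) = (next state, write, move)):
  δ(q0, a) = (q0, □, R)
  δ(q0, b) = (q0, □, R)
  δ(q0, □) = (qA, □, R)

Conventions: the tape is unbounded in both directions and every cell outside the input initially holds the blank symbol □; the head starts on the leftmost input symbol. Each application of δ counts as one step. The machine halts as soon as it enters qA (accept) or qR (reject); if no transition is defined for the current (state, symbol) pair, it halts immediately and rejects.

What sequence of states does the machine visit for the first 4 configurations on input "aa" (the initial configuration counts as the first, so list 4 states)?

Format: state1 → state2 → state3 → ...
Step 0: [q0]aa (head at position 0)
Step 1: δ(q0, a) = (q0, □, R)  ⊢  □[q0]a (head at position 1)
Step 2: δ(q0, a) = (q0, □, R)  ⊢  □□[q0]□ (head at position 2)
Step 3: δ(q0, □) = (qA, □, R)  ⊢  □□□[qA]□ (head at position 3)
Reading off the states of these 4 configurations: q0 → q0 → q0 → qA

Final answer: q0 → q0 → q0 → qA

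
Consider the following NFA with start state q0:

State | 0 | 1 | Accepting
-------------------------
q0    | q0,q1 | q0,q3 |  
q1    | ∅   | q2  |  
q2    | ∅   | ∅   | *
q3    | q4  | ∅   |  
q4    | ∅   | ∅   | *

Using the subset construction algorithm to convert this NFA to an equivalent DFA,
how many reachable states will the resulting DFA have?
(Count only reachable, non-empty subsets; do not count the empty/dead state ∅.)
Start subset: {q0}
{q0}: on 0 → {q0, q1}, on 1 → {q0, q3}
{q0, q1}: on 0 → {q0, q1}, on 1 → {q0, q2, q3}
{q0, q3}: on 0 → {q0, q1, q4}, on 1 → {q0, q3}
{q0, q2, q3}: on 0 → {q0, q1, q4}, on 1 → {q0, q3}
{q0, q1, q4}: on 0 → {q0, q1}, on 1 → {q0, q2, q3}
Reachable non-empty subsets: {q0}, {q0, q1}, {q0, q3}, {q0, q2, q3}, {q0, q1, q4} — 5 in total.

Final answer: 5 states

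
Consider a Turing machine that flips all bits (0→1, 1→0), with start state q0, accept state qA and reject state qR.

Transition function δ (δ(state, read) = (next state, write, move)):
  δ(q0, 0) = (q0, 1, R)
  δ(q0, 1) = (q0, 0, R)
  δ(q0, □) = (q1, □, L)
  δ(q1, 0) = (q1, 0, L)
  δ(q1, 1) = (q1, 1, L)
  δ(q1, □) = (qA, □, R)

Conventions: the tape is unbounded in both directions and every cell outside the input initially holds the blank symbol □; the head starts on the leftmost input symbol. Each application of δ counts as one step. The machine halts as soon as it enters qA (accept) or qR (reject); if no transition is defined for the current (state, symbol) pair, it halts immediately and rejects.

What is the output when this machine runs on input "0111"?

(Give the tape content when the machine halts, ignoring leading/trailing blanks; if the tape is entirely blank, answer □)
Step 0: [q0]0111 (head at position 0)
Step 1: δ(q0, 0) = (q0, 1, R)  ⊢  1[q0]111 (head at position 1)
Step 2: δ(q0, 1) = (q0, 0, R)  ⊢  10[q0]11 (head at position 2)
Step 3: δ(q0, 1) = (q0, 0, R)  ⊢  100[q0]1 (head at position 3)
Step 4: δ(q0, 1) = (q0, 0, R)  ⊢  1000[q0]□ (head at position 4)
Step 5: δ(q0, □) = (q1, □, L)  ⊢  100[q1]0□ (head at position 3)
Step 6: δ(q1, 0) = (q1, 0, L)  ⊢  10[q1]00□ (head at position 2)
Step 7: δ(q1, 0) = (q1, 0, L)  ⊢  1[q1]000□ (head at position 1)
Step 8: δ(q1, 0) = (q1, 0, L)  ⊢  [q1]1000□ (head at position 0)
Step 9: δ(q1, 1) = (q1, 1, L)  ⊢  [q1]□1000□ (head at position -1)
Step 10: δ(q1, □) = (qA, □, R)  ⊢  □[qA]1000□ (head at position 0)
The machine is in qA, so it halts and accepts.
Tape content when halted (ignoring surrounding blanks): 1000

Final answer: Output: 1000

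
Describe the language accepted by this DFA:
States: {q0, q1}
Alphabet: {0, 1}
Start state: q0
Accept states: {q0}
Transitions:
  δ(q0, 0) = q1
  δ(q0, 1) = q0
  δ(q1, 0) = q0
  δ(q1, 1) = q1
Analyzing the DFA structure:
Start state: q0
Accept states: {q0}
Interpreting what each state remembers (checking against the transitions):
  q0: an even number of 0s has been read so far
  q1: an odd number of 0s has been read so far
  δ(q0, 0): in q0 (an even number of 0s has been read so far), after reading 0 we have: an odd number of 0s has been read so far → q1
  δ(q0, 1): in q0 (an even number of 0s has been read so far), after reading 1 we have: an even number of 0s has been read so far → q0
  δ(q1, 0): in q1 (an odd number of 0s has been read so far), after reading 0 we have: an even number of 0s has been read so far → q0
  δ(q1, 1): in q1 (an odd number of 0s has been read so far), after reading 1 we have: an odd number of 0s has been read so far → q1
A string is accepted iff it ends in {q0}, i.e. an even number of 0s has been read so far.
Language: All binary strings with an even number of 0s

Final answer: All binary strings with an even number of 0s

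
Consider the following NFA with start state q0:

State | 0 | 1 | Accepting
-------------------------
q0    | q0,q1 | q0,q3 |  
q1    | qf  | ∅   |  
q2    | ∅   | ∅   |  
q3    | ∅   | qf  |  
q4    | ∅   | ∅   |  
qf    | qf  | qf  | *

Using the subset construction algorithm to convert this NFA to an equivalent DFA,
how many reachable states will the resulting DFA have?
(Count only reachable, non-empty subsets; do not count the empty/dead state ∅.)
Start subset: {q0}
{q0}: on 0 → {q0, q1}, on 1 → {q0, q3}
{q0, q1}: on 0 → {q0, q1, qf}, on 1 → {q0, q3}
{q0, q3}: on 0 → {q0, q1}, on 1 → {q0, q3, qf}
{q0, q1, qf}: on 0 → {q0, q1, qf}, on 1 → {q0, q3, qf}
{q0, q3, qf}: on 0 → {q0, q1, qf}, on 1 → {q0, q3, qf}
Reachable non-empty subsets: {q0}, {q0, q1}, {q0, q3}, {q0, q1, qf}, {q0, q3, qf} — 5 in total.

Final answer: 5 states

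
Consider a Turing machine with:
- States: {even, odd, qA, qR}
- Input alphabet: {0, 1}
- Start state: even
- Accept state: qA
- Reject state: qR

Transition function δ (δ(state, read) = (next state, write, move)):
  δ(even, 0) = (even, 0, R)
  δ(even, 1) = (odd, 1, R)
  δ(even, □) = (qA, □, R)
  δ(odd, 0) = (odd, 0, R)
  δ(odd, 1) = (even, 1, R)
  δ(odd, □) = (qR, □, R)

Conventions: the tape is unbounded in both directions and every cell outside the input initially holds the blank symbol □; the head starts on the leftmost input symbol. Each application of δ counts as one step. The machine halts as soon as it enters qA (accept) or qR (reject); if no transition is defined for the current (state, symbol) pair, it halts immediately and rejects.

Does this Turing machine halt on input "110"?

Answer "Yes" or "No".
Step 0: [even]110 (head at position 0)
Step 1: δ(even, 1) = (odd, 1, R)  ⊢  1[odd]10 (head at position 1)
Step 2: δ(odd, 1) = (even, 1, R)  ⊢  11[even]0 (head at position 2)
Step 3: δ(even, 0) = (even, 0, R)  ⊢  110[even]□ (head at position 3)
Step 4: δ(even, □) = (qA, □, R)  ⊢  110□[qA]□ (head at position 4)
The machine is in qA, so it halts and accepts.
It halts after 4 steps.

Final answer: Yes - halts after 4 steps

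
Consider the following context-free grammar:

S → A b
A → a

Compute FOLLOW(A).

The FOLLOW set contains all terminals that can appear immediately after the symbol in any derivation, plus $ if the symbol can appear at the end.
A occurs only in S → A b, where it is immediately followed by the terminal b. So FOLLOW(A) = {b}.

Final answer: {b}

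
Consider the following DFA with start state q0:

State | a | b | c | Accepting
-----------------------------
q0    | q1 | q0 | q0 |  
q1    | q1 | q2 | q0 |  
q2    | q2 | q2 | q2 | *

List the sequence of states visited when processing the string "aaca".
q0 → q1 → q1 → q0 → q1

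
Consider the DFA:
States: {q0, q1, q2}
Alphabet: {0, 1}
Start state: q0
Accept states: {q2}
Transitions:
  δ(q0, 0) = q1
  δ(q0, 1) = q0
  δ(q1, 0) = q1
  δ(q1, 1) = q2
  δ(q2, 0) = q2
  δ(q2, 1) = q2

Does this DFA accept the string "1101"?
Processing string "1101":
  q0 --1--> q0
  q0 --1--> q0
  q0 --0--> q1
  q1 --1--> q2
Final state: q2
Accept states: {q2}
q2 is an accept state, so the string is accepted.

Final answer: Yes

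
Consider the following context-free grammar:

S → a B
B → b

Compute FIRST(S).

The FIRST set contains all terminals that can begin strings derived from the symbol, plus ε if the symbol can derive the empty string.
S has the single production S → a B, whose right-hand side begins with the terminal a. So FIRST(S) = {a}.

Final answer: {a}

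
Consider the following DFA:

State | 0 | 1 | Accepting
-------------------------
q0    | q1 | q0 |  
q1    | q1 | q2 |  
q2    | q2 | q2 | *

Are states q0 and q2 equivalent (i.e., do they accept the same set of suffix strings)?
Try the suffix ε (the empty string).
From q0: q0 — not accepting.
From q2: q2 — accepting.
The two states disagree on this suffix, so they are not equivalent.

Final answer: No. Distinguishing string: ε (the empty string) - accepted from q2 but not from q0.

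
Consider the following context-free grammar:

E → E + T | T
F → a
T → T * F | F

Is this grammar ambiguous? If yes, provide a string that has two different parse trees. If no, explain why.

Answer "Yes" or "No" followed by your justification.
This is the standard stratified expression grammar: '+' is introduced only by the left-recursive rule E → E + T and '*' only by the left-recursive rule T → T * F, with F → a. For any string, the last '+' must be the one produced at the root E (everything after it is a T containing no '+'), and likewise within each T the last '*' is produced at its root. This fixes the parse tree uniquely (left-associative, '*' binding tighter than '+'), so every string has exactly one parse tree.

Final answer: No - the grammar is unambiguous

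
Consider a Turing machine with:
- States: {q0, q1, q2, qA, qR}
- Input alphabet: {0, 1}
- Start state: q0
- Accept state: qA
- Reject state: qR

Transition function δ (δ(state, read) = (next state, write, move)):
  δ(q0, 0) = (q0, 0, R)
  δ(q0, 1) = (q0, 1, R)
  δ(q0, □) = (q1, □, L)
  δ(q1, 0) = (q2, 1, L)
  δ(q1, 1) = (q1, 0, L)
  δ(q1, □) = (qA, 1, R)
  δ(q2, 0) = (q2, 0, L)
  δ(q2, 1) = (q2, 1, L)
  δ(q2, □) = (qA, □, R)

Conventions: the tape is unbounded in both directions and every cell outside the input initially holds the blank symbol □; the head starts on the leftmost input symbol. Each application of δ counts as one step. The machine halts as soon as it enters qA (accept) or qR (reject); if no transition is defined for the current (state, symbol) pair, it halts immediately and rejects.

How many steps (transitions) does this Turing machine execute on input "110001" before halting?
Step 0: [q0]110001 (head at position 0)
Step 1: δ(q0, 1) = (q0, 1, R)  ⊢  1[q0]10001 (head at position 1)
Step 2: δ(q0, 1) = (q0, 1, R)  ⊢  11[q0]0001 (head at position 2)
Step 3: δ(q0, 0) = (q0, 0, R)  ⊢  110[q0]001 (head at position 3)
Step 4: δ(q0, 0) = (q0, 0, R)  ⊢  1100[q0]01 (head at position 4)
Step 5: δ(q0, 0) = (q0, 0, R)  ⊢  11000[q0]1 (head at position 5)
Step 6: δ(q0, 1) = (q0, 1, R)  ⊢  110001[q0]□ (head at position 6)
Step 7: δ(q0, □) = (q1, □, L)  ⊢  11000[q1]1□ (head at position 5)
Step 8: δ(q1, 1) = (q1, 0, L)  ⊢  1100[q1]00□ (head at position 4)
Step 9: δ(q1, 0) = (q2, 1, L)  ⊢  110[q2]010□ (head at position 3)
Step 10: δ(q2, 0) = (q2, 0, L)  ⊢  11[q2]0010□ (head at position 2)
Step 11: δ(q2, 0) = (q2, 0, L)  ⊢  1[q2]10010□ (head at position 1)
Step 12: δ(q2, 1) = (q2, 1, L)  ⊢  [q2]110010□ (head at position 0)
Step 13: δ(q2, 1) = (q2, 1, L)  ⊢  [q2]□110010□ (head at position -1)
Step 14: δ(q2, □) = (qA, □, R)  ⊢  □[qA]110010□ (head at position 0)
The machine is in qA, so it halts and accepts.
Number of transitions executed: 14.

Final answer: 14 steps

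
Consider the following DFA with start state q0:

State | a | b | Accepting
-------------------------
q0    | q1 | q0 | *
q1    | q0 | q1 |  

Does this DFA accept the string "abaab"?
Start in q0.
Read 'a': q0 → q1
Read 'b': q1 → q1
Read 'a': q1 → q0
Read 'a': q0 → q1
Read 'b': q1 → q1
Final state q1 is not accepting, so the string is rejected.

Final answer: No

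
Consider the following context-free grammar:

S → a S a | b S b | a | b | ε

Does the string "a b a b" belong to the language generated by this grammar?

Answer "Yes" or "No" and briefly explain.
Every production places the same symbol at both ends (or yields a single symbol / ε), so every derived string is a palindrome. a b a b reversed is b a b a ≠ a b a b, so it is not a palindrome and cannot be derived (already the first step fails: the string starts with a but ends with b, so neither S → a S a nor S → b S b fits).

Final answer: No - no valid derivation exists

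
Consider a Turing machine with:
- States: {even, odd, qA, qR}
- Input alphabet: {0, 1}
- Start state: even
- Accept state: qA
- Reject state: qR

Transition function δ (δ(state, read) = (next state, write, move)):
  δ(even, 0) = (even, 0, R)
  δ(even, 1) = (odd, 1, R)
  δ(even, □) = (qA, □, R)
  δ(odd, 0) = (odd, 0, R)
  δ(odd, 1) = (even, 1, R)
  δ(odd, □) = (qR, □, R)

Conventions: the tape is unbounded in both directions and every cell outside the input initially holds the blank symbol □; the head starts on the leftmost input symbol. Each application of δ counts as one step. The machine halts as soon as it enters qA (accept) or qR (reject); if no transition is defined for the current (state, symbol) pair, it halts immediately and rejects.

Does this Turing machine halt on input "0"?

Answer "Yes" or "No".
Step 0: [even]0 (head at position 0)
Step 1: δ(even, 0) = (even, 0, R)  ⊢  0[even]□ (head at position 1)
Step 2: δ(even, □) = (qA, □, R)  ⊢  0□[qA]□ (head at position 2)
The machine is in qA, so it halts and accepts.
It halts after 2 steps.

Final answer: Yes - halts after 2 steps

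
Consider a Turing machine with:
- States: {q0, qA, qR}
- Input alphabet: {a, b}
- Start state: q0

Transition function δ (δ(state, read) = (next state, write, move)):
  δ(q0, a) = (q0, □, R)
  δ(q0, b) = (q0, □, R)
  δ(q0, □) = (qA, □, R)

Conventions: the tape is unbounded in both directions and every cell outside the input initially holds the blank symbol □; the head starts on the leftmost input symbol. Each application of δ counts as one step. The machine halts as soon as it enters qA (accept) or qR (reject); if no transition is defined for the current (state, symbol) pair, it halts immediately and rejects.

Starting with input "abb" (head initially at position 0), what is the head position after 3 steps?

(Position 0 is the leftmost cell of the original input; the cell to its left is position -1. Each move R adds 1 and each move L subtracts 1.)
Step 0: [q0]abb (head at position 0)
Step 1: δ(q0, a) = (q0, □, R)  ⊢  □[q0]bb (head at position 1)
Step 2: δ(q0, b) = (q0, □, R)  ⊢  □□[q0]b (head at position 2)
Step 3: δ(q0, b) = (q0, □, R)  ⊢  □□□[q0]□ (head at position 3)
Head position after 3 steps: 3

Final answer: Position 3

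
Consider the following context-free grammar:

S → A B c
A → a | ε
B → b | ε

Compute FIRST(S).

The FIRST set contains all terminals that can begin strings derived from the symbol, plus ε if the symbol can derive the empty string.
FIRST(A) = {a, ε} (A → a | ε) and FIRST(B) = {b, ε} (B → b | ε).
For S → A B c: add FIRST(A) minus ε = {a}; A is nullable, so also add FIRST(B) minus ε = {b}; B is nullable too, so also add FIRST(c) = {c}. The terminal c is never erased, so S is not nullable and ε is not included.
FIRST(S) = {a, b, c}.

Final answer: {a, b, c}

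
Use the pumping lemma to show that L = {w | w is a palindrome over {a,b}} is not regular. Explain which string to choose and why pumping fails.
Language: L = {w | w is a palindrome over {a,b}} (strings that read the same forwards and backwards)
Step 1: Assume for contradiction that L is regular, with pumping length p.
Step 2: Choose s = a^p b a^p. Then s ∈ L (it reads the same forwards and backwards) and |s| ≥ p.
Step 3: Consider any decomposition s = xyz with |xy| ≤ p and |y| > 0. Since |xy| ≤ p and the first p symbols of s are all a's, y = a^k for some k with 1 ≤ k ≤ p.
Step 4: Pumping up (i = 2): xy²z = a^(p+k) b a^p. Its reverse is a^p b a^(p+k) ≠ a^(p+k) b a^p (the single b is no longer in the middle), so xy²z is not a palindrome and xy²z ∉ L.
This contradicts the pumping lemma, so L is not regular.

Final answer: Choose s = a^p b a^p. Since |xy| ≤ p, y = a^k with k ≥ 1. Then xy²z = a^(p+k) b a^p is not a palindrome, so ∉ L.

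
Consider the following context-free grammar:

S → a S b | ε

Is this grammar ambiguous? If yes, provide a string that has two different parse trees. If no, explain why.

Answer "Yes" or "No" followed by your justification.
At every step exactly one production applies: if the remaining string to generate is non-empty it starts with a and ends with b, forcing S → a S b; if it is empty, S → ε is forced. Hence each string a^n b^n has exactly one derivation (S → a S b applied n times, then S → ε) and one parse tree.

Final answer: No - the grammar is unambiguous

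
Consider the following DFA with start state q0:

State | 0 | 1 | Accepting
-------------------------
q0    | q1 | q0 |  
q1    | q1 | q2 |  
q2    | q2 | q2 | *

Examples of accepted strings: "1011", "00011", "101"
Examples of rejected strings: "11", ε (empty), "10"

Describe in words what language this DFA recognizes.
binary strings containing '01' as a substring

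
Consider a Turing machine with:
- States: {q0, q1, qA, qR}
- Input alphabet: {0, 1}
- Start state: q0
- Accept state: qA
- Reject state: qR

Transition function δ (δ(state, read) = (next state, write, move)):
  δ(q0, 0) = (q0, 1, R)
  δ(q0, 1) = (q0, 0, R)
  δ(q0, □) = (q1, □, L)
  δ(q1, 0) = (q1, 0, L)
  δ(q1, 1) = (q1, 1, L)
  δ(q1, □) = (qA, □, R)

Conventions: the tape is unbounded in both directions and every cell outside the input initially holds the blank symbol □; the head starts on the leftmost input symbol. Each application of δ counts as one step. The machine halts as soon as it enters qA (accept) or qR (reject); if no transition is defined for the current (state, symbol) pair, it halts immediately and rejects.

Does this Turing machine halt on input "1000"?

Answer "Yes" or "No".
Step 0: [q0]1000 (head at position 0)
Step 1: δ(q0, 1) = (q0, 0, R)  ⊢  0[q0]000 (head at position 1)
Step 2: δ(q0, 0) = (q0, 1, R)  ⊢  01[q0]00 (head at position 2)
Step 3: δ(q0, 0) = (q0, 1, R)  ⊢  011[q0]0 (head at position 3)
Step 4: δ(q0, 0) = (q0, 1, R)  ⊢  0111[q0]□ (head at position 4)
Step 5: δ(q0, □) = (q1, □, L)  ⊢  011[q1]1□ (head at position 3)
Step 6: δ(q1, 1) = (q1, 1, L)  ⊢  01[q1]11□ (head at position 2)
Step 7: δ(q1, 1) = (q1, 1, L)  ⊢  0[q1]111□ (head at position 1)
Step 8: δ(q1, 1) = (q1, 1, L)  ⊢  [q1]0111□ (head at position 0)
Step 9: δ(q1, 0) = (q1, 0, L)  ⊢  [q1]□0111□ (head at position -1)
Step 10: δ(q1, □) = (qA, □, R)  ⊢  □[qA]0111□ (head at position 0)
The machine is in qA, so it halts and accepts.
It halts after 10 steps.

Final answer: Yes - halts after 10 steps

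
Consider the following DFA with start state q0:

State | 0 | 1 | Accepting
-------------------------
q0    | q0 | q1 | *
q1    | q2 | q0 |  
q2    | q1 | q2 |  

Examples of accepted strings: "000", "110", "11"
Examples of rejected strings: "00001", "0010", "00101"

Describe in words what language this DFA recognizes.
binary numbers divisible by 3 (treating the string as a binary integer; leading zeros allowed, the empty string counts as 0)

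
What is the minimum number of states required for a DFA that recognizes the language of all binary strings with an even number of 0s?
Language: binary strings with an even number of 0s
Lower bound (Myhill–Nerode): the prefixes ε, 0 are pairwise distinguishable:
  ε vs 0: suffix ε distinguishes them (ε has zero 0s (accepted), 0 has one 0 (rejected))
So any DFA needs at least 2 states.
Upper bound: a DFA with 2 states exists (one state per class above).
Minimum states: 2

Final answer: 2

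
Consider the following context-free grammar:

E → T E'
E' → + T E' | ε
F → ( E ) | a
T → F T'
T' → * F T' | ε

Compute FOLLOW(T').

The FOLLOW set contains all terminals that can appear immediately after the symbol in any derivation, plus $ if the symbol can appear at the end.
Useful FIRST sets: FIRST(E') = {+, ε}, FIRST(T') = {*, ε} (both E' and T' are nullable).
FOLLOW(E): E is the start symbol → $; E appears in F → ( E ) followed by ')' → FOLLOW(E) = {), $}.
FOLLOW(E'): E' appears at the right end of E → T E' and of E' → + T E', so FOLLOW(E') ⊇ FOLLOW(E) (the second occurrence adds nothing new). FOLLOW(E') = {), $}.
FOLLOW(T): in E → T E' and E' → + T E', T is followed by E': add FIRST(E') minus ε = {+}; since E' is nullable, also add FOLLOW(E) and FOLLOW(E') = {), $}. FOLLOW(T) = {+, ), $}.
FOLLOW(T'): T' appears at the right end of T → F T' and of T' → * F T', so FOLLOW(T') = FOLLOW(T) = {+, ), $}.

Final answer: {$, ), +}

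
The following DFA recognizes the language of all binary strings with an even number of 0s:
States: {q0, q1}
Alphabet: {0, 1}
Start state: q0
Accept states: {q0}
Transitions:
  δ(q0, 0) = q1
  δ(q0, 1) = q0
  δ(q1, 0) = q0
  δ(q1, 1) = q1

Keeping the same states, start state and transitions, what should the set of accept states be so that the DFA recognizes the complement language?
The DFA is complete (every state has a transition on every symbol), so the complement
is recognized by the same DFA with accepting and non-accepting states swapped.
Original accept states: {q0}
Complement accept states = All states - Original accept states
= {q0, q1} - {q0}
= {q1}
Complement language: strings with an ODD number of 0s

Final answer: {q1}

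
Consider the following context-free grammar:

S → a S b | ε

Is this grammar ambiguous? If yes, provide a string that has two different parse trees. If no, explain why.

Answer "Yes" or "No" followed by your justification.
At every step exactly one production applies: if the remaining string to generate is non-empty it starts with a and ends with b, forcing S → a S b; if it is empty, S → ε is forced. Hence each string a^n b^n has exactly one derivation (S → a S b applied n times, then S → ε) and one parse tree.

Final answer: No - the grammar is unambiguous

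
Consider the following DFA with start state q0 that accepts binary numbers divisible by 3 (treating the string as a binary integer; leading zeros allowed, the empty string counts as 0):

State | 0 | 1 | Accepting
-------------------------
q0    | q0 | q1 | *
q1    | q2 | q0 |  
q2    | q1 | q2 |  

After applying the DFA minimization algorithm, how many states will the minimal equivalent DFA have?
All 3 states are reachable from q0, so none can be removed as unreachable.
Table-filling: first mark every (accepting, non-accepting) pair as distinguishable (accepting: {q0}; non-accepting: {q1, q2}).
Round 1: (q1, q2) on '1' go to q0 and q2, already distinguishable → mark.
Every pair of states is distinguishable, so the DFA is already minimal.
Equivalence classes: {q0}, {q1}, {q2} → 3 states.

Final answer: 3 states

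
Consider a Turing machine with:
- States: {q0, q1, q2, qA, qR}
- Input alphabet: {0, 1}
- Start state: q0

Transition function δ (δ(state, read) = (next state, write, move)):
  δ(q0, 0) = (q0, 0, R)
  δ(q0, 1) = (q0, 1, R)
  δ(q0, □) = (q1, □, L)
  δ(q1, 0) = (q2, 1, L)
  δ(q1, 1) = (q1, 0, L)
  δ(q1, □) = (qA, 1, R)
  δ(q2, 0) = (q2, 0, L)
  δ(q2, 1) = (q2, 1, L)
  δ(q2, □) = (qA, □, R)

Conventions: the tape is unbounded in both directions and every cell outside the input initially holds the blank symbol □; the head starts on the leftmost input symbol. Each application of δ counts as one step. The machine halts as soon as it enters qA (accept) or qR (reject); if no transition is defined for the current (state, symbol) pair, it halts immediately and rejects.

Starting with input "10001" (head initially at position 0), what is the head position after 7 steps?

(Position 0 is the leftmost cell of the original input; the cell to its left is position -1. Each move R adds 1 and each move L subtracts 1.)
Step 0: [q0]10001 (head at position 0)
Step 1: δ(q0, 1) = (q0, 1, R)  ⊢  1[q0]0001 (head at position 1)
Step 2: δ(q0, 0) = (q0, 0, R)  ⊢  10[q0]001 (head at position 2)
Step 3: δ(q0, 0) = (q0, 0, R)  ⊢  100[q0]01 (head at position 3)
Step 4: δ(q0, 0) = (q0, 0, R)  ⊢  1000[q0]1 (head at position 4)
Step 5: δ(q0, 1) = (q0, 1, R)  ⊢  10001[q0]□ (head at position 5)
Step 6: δ(q0, □) = (q1, □, L)  ⊢  1000[q1]1□ (head at position 4)
Step 7: δ(q1, 1) = (q1, 0, L)  ⊢  100[q1]00□ (head at position 3)
Head position after 7 steps: 3

Final answer: Position 3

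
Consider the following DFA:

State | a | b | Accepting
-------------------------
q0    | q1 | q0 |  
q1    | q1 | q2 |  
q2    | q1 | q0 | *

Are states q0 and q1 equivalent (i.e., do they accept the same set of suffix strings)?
Try the suffix "b".
From q0: q0 → q0 — not accepting.
From q1: q1 → q2 — accepting.
The two states disagree on this suffix, so they are not equivalent.

Final answer: No. Distinguishing string: "b" - accepted from q1 but not from q0.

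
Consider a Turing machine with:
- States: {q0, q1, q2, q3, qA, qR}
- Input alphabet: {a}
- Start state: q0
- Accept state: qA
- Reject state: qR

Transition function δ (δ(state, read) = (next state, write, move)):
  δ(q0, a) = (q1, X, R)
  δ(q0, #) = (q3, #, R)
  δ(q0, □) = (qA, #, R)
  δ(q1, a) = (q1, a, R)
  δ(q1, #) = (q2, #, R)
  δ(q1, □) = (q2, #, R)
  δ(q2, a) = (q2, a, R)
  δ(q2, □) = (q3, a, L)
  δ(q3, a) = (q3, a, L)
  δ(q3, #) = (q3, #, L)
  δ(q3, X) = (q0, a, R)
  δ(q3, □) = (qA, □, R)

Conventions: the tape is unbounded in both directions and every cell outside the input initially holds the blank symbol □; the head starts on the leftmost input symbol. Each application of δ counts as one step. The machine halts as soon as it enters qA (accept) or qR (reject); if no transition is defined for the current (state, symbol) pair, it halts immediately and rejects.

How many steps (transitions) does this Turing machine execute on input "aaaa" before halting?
Trace (configuration after each step, as tape_left[state]tape_right with head position):
Step 0: [q0]aaaa (head at position 0)
Step 1: X[q1]aaa (head 1)
Step 2: Xa[q1]aa (head 2)
Step 3: Xaa[q1]a (head 3)
Step 4: Xaaa[q1]□ (head 4)
Step 5: Xaaa#[q2]□ (head 5)
Step 6: Xaaa[q3]#a (head 4)
Step 7: Xaa[q3]a#a (head 3)
Step 8: Xa[q3]aa#a (head 2)
Step 9: X[q3]aaa#a (head 1)
Step 10: [q3]Xaaa#a (head 0)
Step 11: a[q0]aaa#a (head 1)
Step 12: aX[q1]aa#a (head 2)
Step 13: aXa[q1]a#a (head 3)
Step 14: aXaa[q1]#a (head 4)
Step 15: aXaa#[q2]a (head 5)
Step 16: aXaa#a[q2]□ (head 6)
Step 17: aXaa#[q3]aa (head 5)
Step 18: aXaa[q3]#aa (head 4)
Step 19: aXa[q3]a#aa (head 3)
Step 20: aX[q3]aa#aa (head 2)
Step 21: a[q3]Xaa#aa (head 1)
Step 22: aa[q0]aa#aa (head 2)
Step 23: aaX[q1]a#aa (head 3)
Step 24: aaXa[q1]#aa (head 4)
Step 25: aaXa#[q2]aa (head 5)
Step 26: aaXa#a[q2]a (head 6)
Step 27: aaXa#aa[q2]□ (head 7)
Step 28: aaXa#a[q3]aa (head 6)
Step 29: aaXa#[q3]aaa (head 5)
Step 30: aaXa[q3]#aaa (head 4)
Step 31: aaX[q3]a#aaa (head 3)
Step 32: aa[q3]Xa#aaa (head 2)
Step 33: aaa[q0]a#aaa (head 3)
Step 34: aaaX[q1]#aaa (head 4)
Step 35: aaaX#[q2]aaa (head 5)
Step 36: aaaX#a[q2]aa (head 6)
Step 37: aaaX#aa[q2]a (head 7)
Step 38: aaaX#aaa[q2]□ (head 8)
Step 39: aaaX#aa[q3]aa (head 7)
Step 40: aaaX#a[q3]aaa (head 6)
Step 41: aaaX#[q3]aaaa (head 5)
Step 42: aaaX[q3]#aaaa (head 4)
Step 43: aaa[q3]X#aaaa (head 3)
Step 44: aaaa[q0]#aaaa (head 4)
Step 45: aaaa#[q3]aaaa (head 5)
Step 46: aaaa[q3]#aaaa (head 4)
Step 47: aaa[q3]a#aaaa (head 3)
Step 48: aa[q3]aa#aaaa (head 2)
Step 49: a[q3]aaa#aaaa (head 1)
Step 50: [q3]aaaa#aaaa (head 0)
Step 51: [q3]□aaaa#aaaa (head -1)
Step 52: □[qA]aaaa#aaaa (head 0)
The machine is in qA, so it halts and accepts.
Number of transitions executed: 52.

Final answer: 52 steps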